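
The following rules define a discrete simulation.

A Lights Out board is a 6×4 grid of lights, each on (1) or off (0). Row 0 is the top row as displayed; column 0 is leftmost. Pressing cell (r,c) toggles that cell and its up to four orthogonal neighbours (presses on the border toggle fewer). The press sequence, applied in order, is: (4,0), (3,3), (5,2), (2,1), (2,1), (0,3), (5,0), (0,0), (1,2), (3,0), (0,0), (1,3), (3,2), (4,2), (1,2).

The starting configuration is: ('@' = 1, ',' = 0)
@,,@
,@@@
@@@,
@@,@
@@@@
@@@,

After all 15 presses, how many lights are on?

gen 0: @,,@
,@@@
@@@,
@@,@
@@@@
@@@,
gen 1: @,,@
,@@@
@@@,
,@,@
,,@@
,@@,
gen 2: @,,@
,@@@
@@@@
,@@,
,,@,
,@@,
gen 3: @,,@
,@@@
@@@@
,@@,
,,,,
,,,@
gen 4: @,,@
,,@@
,,,@
,,@,
,,,,
,,,@
gen 5: @,,@
,@@@
@@@@
,@@,
,,,,
,,,@
gen 6: @,@,
,@@,
@@@@
,@@,
,,,,
,,,@
gen 7: @,@,
,@@,
@@@@
,@@,
@,,,
@@,@
gen 8: ,@@,
@@@,
@@@@
,@@,
@,,,
@@,@
gen 9: ,@,,
@,,@
@@,@
,@@,
@,,,
@@,@
gen 10: ,@,,
@,,@
,@,@
@,@,
,,,,
@@,@
gen 11: @,,,
,,,@
,@,@
@,@,
,,,,
@@,@
gen 12: @,,@
,,@,
,@,,
@,@,
,,,,
@@,@
gen 13: @,,@
,,@,
,@@,
@@,@
,,@,
@@,@
gen 14: @,,@
,,@,
,@@,
@@@@
,@,@
@@@@
gen 15: @,@@
,@,@
,@,,
@@@@
,@,@
@@@@

16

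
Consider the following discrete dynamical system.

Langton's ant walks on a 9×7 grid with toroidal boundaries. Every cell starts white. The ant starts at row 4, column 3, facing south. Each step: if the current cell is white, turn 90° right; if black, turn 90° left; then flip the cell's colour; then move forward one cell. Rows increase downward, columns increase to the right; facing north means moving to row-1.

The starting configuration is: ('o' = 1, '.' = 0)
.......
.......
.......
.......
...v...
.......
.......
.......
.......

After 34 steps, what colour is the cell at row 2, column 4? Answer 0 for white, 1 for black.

1

gen 0: .......
.......
.......
.......
...v...
.......
.......
.......
.......
gen 1: .......
.......
.......
.......
..<o...
.......
.......
.......
.......
gen 2: .......
.......
.......
..^....
..oo...
.......
.......
.......
.......
gen 3: .......
.......
.......
..o>...
..oo...
.......
.......
.......
.......
gen 4: .......
.......
.......
..oo...
..ov...
.......
.......
.......
.......
gen 5: .......
.......
.......
..oo...
..o.>..
.......
.......
.......
.......
gen 6: .......
.......
.......
..oo...
..o.o..
....v..
.......
.......
.......
gen 7: .......
.......
.......
..oo...
..o.o..
...<o..
.......
.......
.......
gen 8: .......
.......
.......
..oo...
..o^o..
...oo..
.......
.......
.......
gen 9: .......
.......
.......
..oo...
..oo>..
...oo..
.......
.......
.......
gen 10: .......
.......
.......
..oo^..
..oo...
...oo..
.......
.......
.......
gen 11: .......
.......
.......
..ooo>.
..oo...
...oo..
.......
.......
.......
gen 12: .......
.......
.......
..oooo.
..oo.v.
...oo..
.......
.......
.......
gen 13: .......
.......
.......
..oooo.
..oo<o.
...oo..
.......
.......
.......
gen 14: .......
.......
.......
..oo^o.
..oooo.
...oo..
.......
.......
.......
gen 15: .......
.......
.......
..o<.o.
..oooo.
...oo..
.......
.......
.......
gen 16: .......
.......
.......
..o..o.
..ovoo.
...oo..
.......
.......
.......
gen 17: .......
.......
.......
..o..o.
..o.>o.
...oo..
.......
.......
.......
gen 18: .......
.......
.......
..o.^o.
..o..o.
...oo..
.......
.......
.......
gen 19: .......
.......
.......
..o.o>.
..o..o.
...oo..
.......
.......
.......
gen 20: .......
.......
.....^.
..o.o..
..o..o.
...oo..
.......
.......
.......
gen 21: .......
.......
.....o>
..o.o..
..o..o.
...oo..
.......
.......
.......
gen 22: .......
.......
.....oo
..o.o.v
..o..o.
...oo..
.......
.......
.......
gen 23: .......
.......
.....oo
..o.o<o
..o..o.
...oo..
.......
.......
.......
gen 24: .......
.......
.....^o
..o.ooo
..o..o.
...oo..
.......
.......
.......
gen 25: .......
.......
....<.o
..o.ooo
..o..o.
...oo..
.......
.......
.......
gen 26: .......
....^..
....o.o
..o.ooo
..o..o.
...oo..
.......
.......
.......
gen 27: .......
....o>.
....o.o
..o.ooo
..o..o.
...oo..
.......
.......
.......
gen 28: .......
....oo.
....ovo
..o.ooo
..o..o.
...oo..
.......
.......
.......
gen 29: .......
....oo.
....<oo
..o.ooo
..o..o.
...oo..
.......
.......
.......
gen 30: .......
....oo.
.....oo
..o.voo
..o..o.
...oo..
.......
.......
.......
gen 31: .......
....oo.
.....oo
..o..>o
..o..o.
...oo..
.......
.......
.......
gen 32: .......
....oo.
.....^o
..o...o
..o..o.
...oo..
.......
.......
.......
gen 33: .......
....oo.
....<.o
..o...o
..o..o.
...oo..
.......
.......
.......
gen 34: .......
....^o.
....o.o
..o...o
..o..o.
...oo..
.......
.......
.......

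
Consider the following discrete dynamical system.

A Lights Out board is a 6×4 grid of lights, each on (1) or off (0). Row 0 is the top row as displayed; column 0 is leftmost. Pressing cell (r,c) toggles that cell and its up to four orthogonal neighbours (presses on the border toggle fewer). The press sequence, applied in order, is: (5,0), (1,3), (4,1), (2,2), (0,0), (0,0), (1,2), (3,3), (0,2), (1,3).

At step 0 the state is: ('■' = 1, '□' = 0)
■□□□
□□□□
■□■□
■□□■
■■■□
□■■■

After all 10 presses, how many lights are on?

17

step 0: ■□□□
□□□□
■□■□
■□□■
■■■□
□■■■
step 1: ■□□□
□□□□
■□■□
■□□■
□■■□
■□■■
step 2: ■□□■
□□■■
■□■■
■□□■
□■■□
■□■■
step 3: ■□□■
□□■■
■□■■
■■□■
■□□□
■■■■
step 4: ■□□■
□□□■
■■□□
■■■■
■□□□
■■■■
step 5: □■□■
■□□■
■■□□
■■■■
■□□□
■■■■
step 6: ■□□■
□□□■
■■□□
■■■■
■□□□
■■■■
step 7: ■□■■
□■■□
■■■□
■■■■
■□□□
■■■■
step 8: ■□■■
□■■□
■■■■
■■□□
■□□■
■■■■
step 9: ■■□□
□■□□
■■■■
■■□□
■□□■
■■■■
step 10: ■■□■
□■■■
■■■□
■■□□
■□□■
■■■■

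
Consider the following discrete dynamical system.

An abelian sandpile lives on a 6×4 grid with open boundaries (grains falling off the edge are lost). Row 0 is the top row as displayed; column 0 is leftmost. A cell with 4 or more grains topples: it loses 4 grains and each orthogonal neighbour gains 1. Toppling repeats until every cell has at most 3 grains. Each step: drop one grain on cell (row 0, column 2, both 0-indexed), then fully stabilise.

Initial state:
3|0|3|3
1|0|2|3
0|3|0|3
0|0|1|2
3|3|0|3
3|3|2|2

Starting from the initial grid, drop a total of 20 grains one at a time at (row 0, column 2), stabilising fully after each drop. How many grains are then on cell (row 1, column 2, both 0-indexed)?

1

k=0  3|0|3|3
1|0|2|3
0|3|0|3
0|0|1|2
3|3|0|3
3|3|2|2
k=1  3|1|2|1
1|1|0|2
0|3|2|0
0|0|1|3
3|3|0|3
3|3|2|2
k=2  3|1|3|1
1|1|0|2
0|3|2|0
0|0|1|3
3|3|0|3
3|3|2|2
k=3  3|2|0|2
1|1|1|2
0|3|2|0
0|0|1|3
3|3|0|3
3|3|2|2
k=4  3|2|1|2
1|1|1|2
0|3|2|0
0|0|1|3
3|3|0|3
3|3|2|2
k=5  3|2|2|2
1|1|1|2
0|3|2|0
0|0|1|3
3|3|0|3
3|3|2|2
k=6  3|2|3|2
1|1|1|2
0|3|2|0
0|0|1|3
3|3|0|3
3|3|2|2
k=7  3|3|0|3
1|1|2|2
0|3|2|0
0|0|1|3
3|3|0|3
3|3|2|2
k=8  3|3|1|3
1|1|2|2
0|3|2|0
0|0|1|3
3|3|0|3
3|3|2|2
k=9  3|3|2|3
1|1|2|2
0|3|2|0
0|0|1|3
3|3|0|3
3|3|2|2
k=10  3|3|3|3
1|1|2|2
0|3|2|0
0|0|1|3
3|3|0|3
3|3|2|2
k=11  0|1|2|0
2|2|3|3
0|3|2|0
0|0|1|3
3|3|0|3
3|3|2|2
k=12  0|1|3|0
2|2|3|3
0|3|2|0
0|0|1|3
3|3|0|3
3|3|2|2
k=13  0|2|1|2
2|3|1|0
0|3|3|1
0|0|1|3
3|3|0|3
3|3|2|2
k=14  0|2|2|2
2|3|1|0
0|3|3|1
0|0|1|3
3|3|0|3
3|3|2|2
k=15  0|2|3|2
2|3|1|0
0|3|3|1
0|0|1|3
3|3|0|3
3|3|2|2
k=16  0|3|0|3
2|3|2|0
0|3|3|1
0|0|1|3
3|3|0|3
3|3|2|2
k=17  0|3|1|3
2|3|2|0
0|3|3|1
0|0|1|3
3|3|0|3
3|3|2|2
k=18  0|3|2|3
2|3|2|0
0|3|3|1
0|0|1|3
3|3|0|3
3|3|2|2
k=19  0|3|3|3
2|3|2|0
0|3|3|1
0|0|1|3
3|3|0|3
3|3|2|2
k=20  1|1|3|0
3|2|1|2
1|1|1|2
0|1|2|3
3|3|0|3
3|3|2|2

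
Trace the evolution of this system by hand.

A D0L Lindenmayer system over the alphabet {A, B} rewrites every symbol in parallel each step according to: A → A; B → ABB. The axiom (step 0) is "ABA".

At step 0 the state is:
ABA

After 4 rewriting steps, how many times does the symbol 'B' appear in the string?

16

t=0: ABA
t=1: AABBA
t=2: AAABBABBA
t=3: AAAABBABBAABBABBA
t=4: AAAAABBABBAABBABBAAABBABBAABBABBA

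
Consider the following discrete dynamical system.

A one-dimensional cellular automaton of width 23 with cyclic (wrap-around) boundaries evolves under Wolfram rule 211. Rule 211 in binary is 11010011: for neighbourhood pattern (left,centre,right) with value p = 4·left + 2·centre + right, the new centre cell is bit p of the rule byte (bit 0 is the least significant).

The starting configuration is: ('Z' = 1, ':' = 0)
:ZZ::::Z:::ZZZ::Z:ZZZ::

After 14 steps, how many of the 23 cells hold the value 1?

16

step 0: :ZZ::::Z:::ZZZ::Z:ZZZ::
step 1: Z:ZZZZZ:ZZZ:ZZZZ:::ZZZZ
step 2: Z::ZZZZ::ZZ::ZZZZZZ:ZZZ
step 3: ZZZ:ZZZZZ:ZZZ:ZZZZZ::ZZ
step 4: ZZZ::ZZZZ::ZZ::ZZZZZZ:Z
step 5: ZZZZZ:ZZZZZ:ZZZ:ZZZZZ::
step 6: :ZZZZ::ZZZZ::ZZ::ZZZZZZ
step 7: ::ZZZZZ:ZZZZZ:ZZZ:ZZZZZ
step 8: ZZ:ZZZZ::ZZZZ::ZZ::ZZZZ
step 9: ZZ::ZZZZZ:ZZZZZ:ZZZ:ZZZ
step 10: ZZZZ:ZZZZ::ZZZZ::ZZ::ZZ
step 11: ZZZZ::ZZZZZ:ZZZZZ:ZZZ:Z
step 12: ZZZZZZ:ZZZZ::ZZZZ::ZZ::
step 13: :ZZZZZ::ZZZZZ:ZZZZZ:ZZZ
step 14: ::ZZZZZZ:ZZZZ::ZZZZ::ZZ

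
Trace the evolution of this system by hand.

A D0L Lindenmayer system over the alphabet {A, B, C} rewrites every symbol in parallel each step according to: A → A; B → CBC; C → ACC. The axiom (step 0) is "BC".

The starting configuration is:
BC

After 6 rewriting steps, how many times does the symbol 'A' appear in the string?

t=0: BC
t=1: CBCACC
t=2: ACCCBCACCAACCACC
t=3: AACCACCACCCBCACCAACCACCAAACCACCAACCACC
t=4: AAACCACCAACCACCAACCACCACCCBCACCAACCACCAAACCACCAACCACCAAAACCACCAACCACCAAACCACCAACCACC
t=5: AAAACCACCAACCACCAAACCACCAACCACCAAACCACCAACCACCAACCACCACCCB…CCACCAACCACCAAACCACCAACCACCAAAACCACCAACCACCAAACCACCAACCACC  (len 178)
t=6: AAAAACCACCAACCACCAAACCACCAACCACCAAAACCACCAACCACCAAACCACCAA…CCACCAACCACCAAACCACCAACCACCAAAACCACCAACCACCAAACCACCAACCACC  (len 368)

177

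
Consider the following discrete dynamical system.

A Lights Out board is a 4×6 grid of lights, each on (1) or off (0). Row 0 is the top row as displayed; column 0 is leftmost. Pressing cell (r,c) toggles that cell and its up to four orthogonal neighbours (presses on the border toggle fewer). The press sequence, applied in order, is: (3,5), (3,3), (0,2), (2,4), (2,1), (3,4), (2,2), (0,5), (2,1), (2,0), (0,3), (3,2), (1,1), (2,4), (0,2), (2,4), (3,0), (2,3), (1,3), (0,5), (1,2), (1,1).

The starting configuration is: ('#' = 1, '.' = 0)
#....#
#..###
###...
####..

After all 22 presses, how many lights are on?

16

step 0: #....#
#..###
###...
####..
step 1: #....#
#..###
###..#
######
step 2: #....#
#..###
####.#
##...#
step 3: ####.#
#.####
####.#
##...#
step 4: ####.#
#.##.#
###.#.
##..##
step 5: ####.#
####.#
....#.
#...##
step 6: ####.#
####.#
......
#..#..
step 7: ####.#
##.#.#
.###..
#.##..
step 8: #####.
##.#..
.###..
#.##..
step 9: #####.
#..#..
#..#..
####..
step 10: #####.
...#..
.#.#..
.###..
step 11: ##....
......
.#.#..
.###..
step 12: ##....
......
.###..
......
step 13: #.....
###...
..##..
......
step 14: #.....
###.#.
..#.##
....#.
step 15: ####..
##..#.
..#.##
....#.
step 16: ####..
##....
..##..
......
step 17: ####..
##....
#.##..
##....
step 18: ####..
##.#..
#...#.
##.#..
step 19: ###...
###.#.
#..##.
##.#..
step 20: ###.##
###.##
#..##.
##.#..
step 21: ##..##
#..###
#.###.
##.#..
step 22: #...##
.#####
#####.
##.#..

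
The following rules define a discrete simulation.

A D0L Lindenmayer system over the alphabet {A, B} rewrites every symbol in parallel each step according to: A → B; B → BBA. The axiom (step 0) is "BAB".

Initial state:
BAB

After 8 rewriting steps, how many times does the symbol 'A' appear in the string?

step 0: BAB
step 1: BBABBBA
step 2: BBABBABBBABBABBAB
step 3: BBABBABBBABBABBBABBABBABBBABBABBBABBABBBA
step 4: BBABBABBBABBABBBABBABBABBBABBABBBABBABBABBBABBABBBABBABBBABBABBABBBABBABBBABBABBABBBABBABBBABBABBAB
step 5: BBABBABBBABBABBBABBABBABBBABBABBBABBABBABBBABBABBBABBABBBA…BBABBABBBABBABBBABBABBABBBABBABBBABBABBABBBABBABBBABBABBBA  (len 239)
step 6: BBABBABBBABBABBBABBABBABBBABBABBBABBABBABBBABBABBBABBABBBA…BBABBABBBABBABBBABBABBABBBABBABBBABBABBABBBABBABBBABBABBAB  (len 577)
step 7: BBABBABBBABBABBBABBABBABBBABBABBBABBABBABBBABBABBBABBABBBA…BBABBABBBABBABBBABBABBABBBABBABBBABBABBABBBABBABBBABBABBBA  (len 1393)
step 8: BBABBABBBABBABBBABBABBABBBABBABBBABBABBABBBABBABBBABBABBBA…BBABBABBBABBABBBABBABBABBBABBABBBABBABBABBBABBABBBABBABBAB  (len 3363)

985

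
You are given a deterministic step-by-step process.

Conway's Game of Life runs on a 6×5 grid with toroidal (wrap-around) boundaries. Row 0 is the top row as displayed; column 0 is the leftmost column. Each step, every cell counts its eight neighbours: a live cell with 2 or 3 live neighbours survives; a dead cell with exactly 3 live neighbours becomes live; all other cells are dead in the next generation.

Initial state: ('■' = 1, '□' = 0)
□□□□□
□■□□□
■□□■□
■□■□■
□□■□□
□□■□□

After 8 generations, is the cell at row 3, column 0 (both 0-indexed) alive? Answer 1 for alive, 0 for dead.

0

0) □□□□□
□■□□□
■□□■□
■□■□■
□□■□□
□□■□□
1) □□□□□
□□□□□
■□■■□
■□■□■
□□■□□
□□□□□
2) □□□□□
□□□□□
■□■■□
■□■□■
□■□■□
□□□□□
3) □□□□□
□□□□□
■□■■□
■□□□□
■■■■■
□□□□□
4) □□□□□
□□□□□
□■□□■
□□□□□
■■■■■
■■■■■
5) ■■■■■
□□□□□
□□□□□
□□□□□
□□□□□
□□□□□
6) ■■■■■
■■■■■
□□□□□
□□□□□
□□□□□
■■■■■
7) □□□□□
□□□□□
■■■■■
□□□□□
■■■■■
□□□□□
8) □□□□□
■■■■■
■■■■■
□□□□□
■■■■■
■■■■■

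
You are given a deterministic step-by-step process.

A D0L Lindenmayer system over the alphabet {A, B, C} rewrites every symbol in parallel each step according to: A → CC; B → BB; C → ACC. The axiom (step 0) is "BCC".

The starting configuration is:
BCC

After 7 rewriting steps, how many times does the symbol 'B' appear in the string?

128

0) BCC
1) BBACCACC
2) BBBBCCACCACCCCACCACC
3) BBBBBBBBACCACCCCACCACCCCACCACCACCACCCCACCACCCCACCACC
4) BBBBBBBBBBBBBBBBCCACCACCCCACCACCACCACCCCACCACCCCACCACCACCA…ACCACCCCACCACCACCACCCCACCACCCCACCACCACCACCCCACCACCCCACCACC  (len 136)
5) BBBBBBBBBBBBBBBBBBBBBBBBBBBBBBBBACCACCCCACCACCCCACCACCACCA…ACCACCCCACCACCACCACCCCACCACCCCACCACCACCACCCCACCACCCCACCACC  (len 360)
6) BBBBBBBBBBBBBBBBBBBBBBBBBBBBBBBBBBBBBBBBBBBBBBBBBBBBBBBBBB…ACCACCCCACCACCACCACCCCACCACCCCACCACCACCACCCCACCACCCCACCACC  (len 960)
7) BBBBBBBBBBBBBBBBBBBBBBBBBBBBBBBBBBBBBBBBBBBBBBBBBBBBBBBBBB…ACCACCCCACCACCACCACCCCACCACCCCACCACCACCACCCCACCACCCCACCACC  (len 2576)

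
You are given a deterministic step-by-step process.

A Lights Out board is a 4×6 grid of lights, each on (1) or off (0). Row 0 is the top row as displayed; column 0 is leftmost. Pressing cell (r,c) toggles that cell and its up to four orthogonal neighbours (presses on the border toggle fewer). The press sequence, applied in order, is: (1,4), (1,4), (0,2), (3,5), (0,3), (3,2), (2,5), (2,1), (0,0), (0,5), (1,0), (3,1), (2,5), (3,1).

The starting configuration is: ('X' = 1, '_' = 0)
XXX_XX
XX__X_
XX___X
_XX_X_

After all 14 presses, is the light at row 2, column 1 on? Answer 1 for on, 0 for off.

0

t=0: XXX_XX
XX__X_
XX___X
_XX_X_
t=1: XXX__X
XX_X_X
XX__XX
_XX_X_
t=2: XXX_XX
XX__X_
XX___X
_XX_X_
t=3: X__XXX
XXX_X_
XX___X
_XX_X_
t=4: X__XXX
XXX_X_
XX____
_XX__X
t=5: X_X__X
XXXXX_
XX____
_XX__X
t=6: X_X__X
XXXXX_
XXX___
___X_X
t=7: X_X__X
XXXXXX
XXX_XX
___X__
t=8: X_X__X
X_XXXX
____XX
_X_X__
t=9: _XX__X
__XXXX
____XX
_X_X__
t=10: _XX_X_
__XXX_
____XX
_X_X__
t=11: XXX_X_
XXXXX_
X___XX
_X_X__
t=12: XXX_X_
XXXXX_
XX__XX
X_XX__
t=13: XXX_X_
XXXXXX
XX____
X_XX_X
t=14: XXX_X_
XXXXXX
X_____
_X_X_X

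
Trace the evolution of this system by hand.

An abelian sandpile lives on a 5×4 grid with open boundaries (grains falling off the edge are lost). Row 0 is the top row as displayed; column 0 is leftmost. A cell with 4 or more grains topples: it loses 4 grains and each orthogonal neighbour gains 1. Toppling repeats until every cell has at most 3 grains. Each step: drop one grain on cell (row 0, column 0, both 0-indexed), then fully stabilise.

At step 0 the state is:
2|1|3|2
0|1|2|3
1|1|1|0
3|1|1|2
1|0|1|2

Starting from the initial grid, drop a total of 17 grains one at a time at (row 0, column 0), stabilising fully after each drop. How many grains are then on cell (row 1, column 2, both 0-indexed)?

step 0: 2|1|3|2
0|1|2|3
1|1|1|0
3|1|1|2
1|0|1|2
step 1: 3|1|3|2
0|1|2|3
1|1|1|0
3|1|1|2
1|0|1|2
step 2: 0|2|3|2
1|1|2|3
1|1|1|0
3|1|1|2
1|0|1|2
step 3: 1|2|3|2
1|1|2|3
1|1|1|0
3|1|1|2
1|0|1|2
step 4: 2|2|3|2
1|1|2|3
1|1|1|0
3|1|1|2
1|0|1|2
step 5: 3|2|3|2
1|1|2|3
1|1|1|0
3|1|1|2
1|0|1|2
step 6: 0|3|3|2
2|1|2|3
1|1|1|0
3|1|1|2
1|0|1|2
step 7: 1|3|3|2
2|1|2|3
1|1|1|0
3|1|1|2
1|0|1|2
step 8: 2|3|3|2
2|1|2|3
1|1|1|0
3|1|1|2
1|0|1|2
step 9: 3|3|3|2
2|1|2|3
1|1|1|0
3|1|1|2
1|0|1|2
step 10: 1|1|0|3
3|2|3|3
1|1|1|0
3|1|1|2
1|0|1|2
step 11: 2|1|0|3
3|2|3|3
1|1|1|0
3|1|1|2
1|0|1|2
step 12: 3|1|0|3
3|2|3|3
1|1|1|0
3|1|1|2
1|0|1|2
step 13: 1|2|0|3
0|3|3|3
2|1|1|0
3|1|1|2
1|0|1|2
step 14: 2|2|0|3
0|3|3|3
2|1|1|0
3|1|1|2
1|0|1|2
step 15: 3|2|0|3
0|3|3|3
2|1|1|0
3|1|1|2
1|0|1|2
step 16: 0|3|0|3
1|3|3|3
2|1|1|0
3|1|1|2
1|0|1|2
step 17: 1|3|0|3
1|3|3|3
2|1|1|0
3|1|1|2
1|0|1|2

3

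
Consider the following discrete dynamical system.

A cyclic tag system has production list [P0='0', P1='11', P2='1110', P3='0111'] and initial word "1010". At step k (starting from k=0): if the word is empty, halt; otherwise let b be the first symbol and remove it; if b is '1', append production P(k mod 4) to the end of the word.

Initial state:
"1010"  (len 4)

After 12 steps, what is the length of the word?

gen 0: "1010"  (len 4)
gen 1: "0100"  (len 4)
gen 2: "100"  (len 3)
gen 3: "001110"  (len 6)
gen 4: "01110"  (len 5)
gen 5: "1110"  (len 4)
gen 6: "11011"  (len 5)
gen 7: "10111110"  (len 8)
gen 8: "01111100111"  (len 11)
gen 9: "1111100111"  (len 10)
gen 10: "11110011111"  (len 11)
gen 11: "11100111111110"  (len 14)
gen 12: "11001111111100111"  (len 17)

17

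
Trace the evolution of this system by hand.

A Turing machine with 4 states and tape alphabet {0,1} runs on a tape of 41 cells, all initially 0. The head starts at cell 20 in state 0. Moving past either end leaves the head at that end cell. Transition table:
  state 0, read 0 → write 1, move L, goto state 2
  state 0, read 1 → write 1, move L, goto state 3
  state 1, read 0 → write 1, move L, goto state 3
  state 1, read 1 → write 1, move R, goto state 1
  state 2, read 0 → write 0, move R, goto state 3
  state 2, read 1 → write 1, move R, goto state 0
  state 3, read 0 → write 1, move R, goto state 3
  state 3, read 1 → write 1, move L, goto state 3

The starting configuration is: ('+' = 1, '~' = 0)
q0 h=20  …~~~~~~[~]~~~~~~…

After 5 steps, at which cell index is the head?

19

k=0  q0 h=20  …~~~~~~[~]~~~~~~…
k=1  q2 h=19  …~~~~~~[~]+~~~~~…
k=2  q3 h=20  …~~~~~~[+]~~~~~~…
k=3  q3 h=19  …~~~~~~[~]+~~~~~…
k=4  q3 h=20  …~~~~~+[+]~~~~~~…
k=5  q3 h=19  …~~~~~~[+]+~~~~~…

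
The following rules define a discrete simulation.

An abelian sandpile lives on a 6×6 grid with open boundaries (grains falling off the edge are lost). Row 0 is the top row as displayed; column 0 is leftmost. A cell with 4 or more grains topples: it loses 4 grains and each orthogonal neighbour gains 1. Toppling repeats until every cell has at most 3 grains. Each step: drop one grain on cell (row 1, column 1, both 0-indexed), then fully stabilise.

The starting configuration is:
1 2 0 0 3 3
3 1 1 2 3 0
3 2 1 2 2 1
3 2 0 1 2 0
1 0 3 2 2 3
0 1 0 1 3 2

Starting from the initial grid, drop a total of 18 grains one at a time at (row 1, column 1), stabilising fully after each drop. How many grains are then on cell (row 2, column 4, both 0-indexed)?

t=0: 1 2 0 0 3 3
3 1 1 2 3 0
3 2 1 2 2 1
3 2 0 1 2 0
1 0 3 2 2 3
0 1 0 1 3 2
t=1: 1 2 0 0 3 3
3 2 1 2 3 0
3 2 1 2 2 1
3 2 0 1 2 0
1 0 3 2 2 3
0 1 0 1 3 2
t=2: 1 2 0 0 3 3
3 3 1 2 3 0
3 2 1 2 2 1
3 2 0 1 2 0
1 0 3 2 2 3
0 1 0 1 3 2
t=3: 2 3 0 0 3 3
1 2 2 2 3 0
2 1 2 2 2 1
1 0 1 1 2 0
2 1 3 2 2 3
0 1 0 1 3 2
t=4: 2 3 0 0 3 3
1 3 2 2 3 0
2 1 2 2 2 1
1 0 1 1 2 0
2 1 3 2 2 3
0 1 0 1 3 2
t=5: 3 0 1 0 3 3
2 1 3 2 3 0
2 2 2 2 2 1
1 0 1 1 2 0
2 1 3 2 2 3
0 1 0 1 3 2
t=6: 3 0 1 0 3 3
2 2 3 2 3 0
2 2 2 2 2 1
1 0 1 1 2 0
2 1 3 2 2 3
0 1 0 1 3 2
t=7: 3 0 1 0 3 3
2 3 3 2 3 0
2 2 2 2 2 1
1 0 1 1 2 0
2 1 3 2 2 3
0 1 0 1 3 2
t=8: 3 1 2 0 3 3
3 1 0 3 3 0
2 3 3 2 2 1
1 0 1 1 2 0
2 1 3 2 2 3
0 1 0 1 3 2
t=9: 3 1 2 0 3 3
3 2 0 3 3 0
2 3 3 2 2 1
1 0 1 1 2 0
2 1 3 2 2 3
0 1 0 1 3 2
t=10: 3 1 2 0 3 3
3 3 0 3 3 0
2 3 3 2 2 1
1 0 1 1 2 0
2 1 3 2 2 3
0 1 0 1 3 2
t=11: 0 3 2 0 3 3
2 2 2 3 3 0
0 2 0 3 2 1
2 1 2 1 2 0
2 1 3 2 2 3
0 1 0 1 3 2
t=12: 0 3 2 0 3 3
2 3 2 3 3 0
0 2 0 3 2 1
2 1 2 1 2 0
2 1 3 2 2 3
0 1 0 1 3 2
t=13: 1 0 3 0 3 3
3 1 3 3 3 0
0 3 0 3 2 1
2 1 2 1 2 0
2 1 3 2 2 3
0 1 0 1 3 2
t=14: 1 0 3 0 3 3
3 2 3 3 3 0
0 3 0 3 2 1
2 1 2 1 2 0
2 1 3 2 2 3
0 1 0 1 3 2
t=15: 1 0 3 0 3 3
3 3 3 3 3 0
0 3 0 3 2 1
2 1 2 1 2 0
2 1 3 2 2 3
0 1 0 1 3 2
t=16: 2 2 0 3 1 0
0 3 2 2 2 2
2 0 3 1 0 2
2 2 2 2 3 0
2 1 3 2 2 3
0 1 0 1 3 2
t=17: 2 3 0 3 1 0
1 0 3 2 2 2
2 1 3 1 0 2
2 2 2 2 3 0
2 1 3 2 2 3
0 1 0 1 3 2
t=18: 2 3 0 3 1 0
1 1 3 2 2 2
2 1 3 1 0 2
2 2 2 2 3 0
2 1 3 2 2 3
0 1 0 1 3 2

0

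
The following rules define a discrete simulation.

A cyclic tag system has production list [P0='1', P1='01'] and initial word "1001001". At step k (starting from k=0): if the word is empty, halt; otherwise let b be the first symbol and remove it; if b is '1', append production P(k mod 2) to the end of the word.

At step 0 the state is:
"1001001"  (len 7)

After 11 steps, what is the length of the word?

k=0  "1001001"  (len 7)
k=1  "0010011"  (len 7)
k=2  "010011"  (len 6)
k=3  "10011"  (len 5)
k=4  "001101"  (len 6)
k=5  "01101"  (len 5)
k=6  "1101"  (len 4)
k=7  "1011"  (len 4)
k=8  "01101"  (len 5)
k=9  "1101"  (len 4)
k=10  "10101"  (len 5)
k=11  "01011"  (len 5)

5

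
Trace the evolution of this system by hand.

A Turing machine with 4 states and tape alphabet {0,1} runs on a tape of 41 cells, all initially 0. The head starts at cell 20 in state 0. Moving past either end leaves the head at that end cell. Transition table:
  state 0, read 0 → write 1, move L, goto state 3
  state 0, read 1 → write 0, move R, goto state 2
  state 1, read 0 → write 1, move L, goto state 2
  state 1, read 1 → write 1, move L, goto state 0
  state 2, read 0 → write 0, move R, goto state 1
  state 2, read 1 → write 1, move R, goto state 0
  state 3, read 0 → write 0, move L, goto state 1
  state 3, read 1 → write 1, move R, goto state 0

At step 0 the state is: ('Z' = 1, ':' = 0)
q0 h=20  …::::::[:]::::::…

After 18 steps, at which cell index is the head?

step 0: q0 h=20  …::::::[:]::::::…
step 1: q3 h=19  …::::::[:]Z:::::…
step 2: q1 h=18  …::::::[:]:Z::::…
step 3: q2 h=17  …::::::[:]Z:Z:::…
step 4: q1 h=18  …::::::[Z]:Z::::…
step 5: q0 h=17  …::::::[:]Z:Z:::…
step 6: q3 h=16  …::::::[:]ZZ:Z::…
step 7: q1 h=15  …::::::[:]:ZZ:Z:…
step 8: q2 h=14  …::::::[:]Z:ZZ:Z…
step 9: q1 h=15  …::::::[Z]:ZZ:Z:…
step 10: q0 h=14  …::::::[:]Z:ZZ:Z…
step 11: q3 h=13  …::::::[:]ZZ:ZZ:…
step 12: q1 h=12  …::::::[:]:ZZ:ZZ…
step 13: q2 h=11  …::::::[:]Z:ZZ:Z…
step 14: q1 h=12  …::::::[Z]:ZZ:ZZ…
step 15: q0 h=11  …::::::[:]Z:ZZ:Z…
step 16: q3 h=10  …::::::[:]ZZ:ZZ:…
step 17: q1 h= 9  …::::::[:]:ZZ:ZZ…
step 18: q2 h= 8  …::::::[:]Z:ZZ:Z…

8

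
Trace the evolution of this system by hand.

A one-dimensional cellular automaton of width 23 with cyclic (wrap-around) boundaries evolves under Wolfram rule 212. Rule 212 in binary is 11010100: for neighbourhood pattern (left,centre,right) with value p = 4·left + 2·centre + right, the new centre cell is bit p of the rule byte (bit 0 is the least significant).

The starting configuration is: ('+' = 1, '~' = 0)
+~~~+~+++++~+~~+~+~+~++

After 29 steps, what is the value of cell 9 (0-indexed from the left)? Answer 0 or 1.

0

step 0: +~~~+~+++++~+~~+~+~+~++
step 1: ++~~+~~++++~++~+~+~+~~+
step 2: +++~++~~+++~~+~+~+~++~~
step 3: ~++~~++~~+++~+~+~+~~++~
step 4: ~~++~~++~~++~+~+~++~~++
step 5: +~~++~~++~~+~+~+~~++~~+
step 6: ++~~++~~++~+~+~++~~++~~
step 7: ~++~~++~~+~+~+~~++~~++~
step 8: ~~++~~++~+~+~++~~++~~++
step 9: +~~++~~+~+~+~~++~~++~~+
step 10: ++~~++~+~+~++~~++~~++~~
step 11: ~++~~+~+~+~~++~~++~~++~
step 12: ~~++~+~+~++~~++~~++~~++
step 13: +~~+~+~+~~++~~++~~++~~+
step 14: ++~+~+~++~~++~~++~~++~~
step 15: ~+~+~+~~++~~++~~++~~++~
step 16: ~+~+~++~~++~~++~~++~~++
step 17: ~+~+~~++~~++~~++~~++~~+
step 18: ~+~++~~++~~++~~++~~++~+
step 19: ~+~~++~~++~~++~~++~~+~+
step 20: ~++~~++~~++~~++~~++~+~+
step 21: ~~++~~++~~++~~++~~+~+~+
step 22: +~~++~~++~~++~~++~+~+~+
step 23: ++~~++~~++~~++~~+~+~+~~
step 24: ~++~~++~~++~~++~+~+~++~
step 25: ~~++~~++~~++~~+~+~+~~++
step 26: +~~++~~++~~++~+~+~++~~+
step 27: ++~~++~~++~~+~+~+~~++~~
step 28: ~++~~++~~++~+~+~++~~++~
step 29: ~~++~~++~~+~+~+~~++~~++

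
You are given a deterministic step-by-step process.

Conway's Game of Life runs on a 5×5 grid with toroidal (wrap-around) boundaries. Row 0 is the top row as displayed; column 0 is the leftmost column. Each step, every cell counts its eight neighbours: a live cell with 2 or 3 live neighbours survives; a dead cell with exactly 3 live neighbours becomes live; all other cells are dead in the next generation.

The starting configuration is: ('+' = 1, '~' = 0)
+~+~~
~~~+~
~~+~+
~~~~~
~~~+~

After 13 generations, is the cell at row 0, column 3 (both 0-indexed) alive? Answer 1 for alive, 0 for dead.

1

0) +~+~~
~~~+~
~~+~+
~~~~~
~~~+~
1) ~~+++
~++++
~~~+~
~~~+~
~~~~~
2) ++~~+
++~~~
~~~~~
~~~~~
~~+~+
3) ~~+++
~+~~+
~~~~~
~~~~~
~+~++
4) ~+~~~
+~+~+
~~~~~
~~~~~
+~~~+
5) ~+~+~
++~~~
~~~~~
~~~~~
+~~~~
6) ~++~+
+++~~
~~~~~
~~~~~
~~~~~
7) ~~++~
+~++~
~+~~~
~~~~~
~~~~~
8) ~++++
~~~++
~++~~
~~~~~
~~~~~
9) +~+~+
~~~~+
~~++~
~~~~~
~~++~
10) +++~+
+++~+
~~~+~
~~~~~
~++++
11) ~~~~~
~~~~~
+++++
~~~~+
~~~~+
12) ~~~~~
+++++
+++++
~++~~
~~~~~
13) +++++
~~~~~
~~~~~
~~~~+
~~~~~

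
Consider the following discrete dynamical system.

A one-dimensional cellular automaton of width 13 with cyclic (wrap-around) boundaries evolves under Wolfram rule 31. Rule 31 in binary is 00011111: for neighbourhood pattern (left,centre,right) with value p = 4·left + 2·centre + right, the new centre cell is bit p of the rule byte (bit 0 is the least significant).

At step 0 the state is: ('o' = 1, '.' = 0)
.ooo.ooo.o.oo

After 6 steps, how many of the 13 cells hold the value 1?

t=0: .ooo.ooo.o.oo
t=1: .o...o...o.o.
t=2: oooooooooo.oo
t=3: ...........o.
t=4: ooooooooooooo
t=5: .............
t=6: ooooooooooooo

13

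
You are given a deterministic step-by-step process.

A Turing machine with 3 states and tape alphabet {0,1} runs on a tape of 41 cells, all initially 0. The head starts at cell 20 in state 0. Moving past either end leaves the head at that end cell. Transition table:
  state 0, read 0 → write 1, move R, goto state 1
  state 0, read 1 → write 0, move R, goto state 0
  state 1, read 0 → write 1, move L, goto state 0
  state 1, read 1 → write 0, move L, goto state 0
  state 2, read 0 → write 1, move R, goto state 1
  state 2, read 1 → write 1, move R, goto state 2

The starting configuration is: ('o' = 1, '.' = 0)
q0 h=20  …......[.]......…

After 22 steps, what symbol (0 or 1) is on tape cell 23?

t=0: q0 h=20  …......[.]......…
t=1: q1 h=21  ….....o[.]......…
t=2: q0 h=20  …......[o]o.....…
t=3: q0 h=21  …......[o]......…
t=4: q0 h=22  …......[.]......…
t=5: q1 h=23  ….....o[.]......…
t=6: q0 h=22  …......[o]o.....…
t=7: q0 h=23  …......[o]......…
t=8: q0 h=24  …......[.]......…
t=9: q1 h=25  ….....o[.]......…
t=10: q0 h=24  …......[o]o.....…
t=11: q0 h=25  …......[o]......…
t=12: q0 h=26  …......[.]......…
t=13: q1 h=27  ….....o[.]......…
t=14: q0 h=26  …......[o]o.....…
t=15: q0 h=27  …......[o]......…
t=16: q0 h=28  …......[.]......…
t=17: q1 h=29  ….....o[.]......…
t=18: q0 h=28  …......[o]o.....…
t=19: q0 h=29  …......[o]......…
t=20: q0 h=30  …......[.]......…
t=21: q1 h=31  ….....o[.]......…
t=22: q0 h=30  …......[o]o.....…

0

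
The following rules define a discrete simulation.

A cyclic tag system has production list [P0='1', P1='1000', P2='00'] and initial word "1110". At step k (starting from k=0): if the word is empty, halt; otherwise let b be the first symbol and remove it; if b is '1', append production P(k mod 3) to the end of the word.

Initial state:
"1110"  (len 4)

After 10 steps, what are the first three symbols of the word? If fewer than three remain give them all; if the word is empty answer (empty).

010

t=0: "1110"  (len 4)
t=1: "1101"  (len 4)
t=2: "1011000"  (len 7)
t=3: "01100000"  (len 8)
t=4: "1100000"  (len 7)
t=5: "1000001000"  (len 10)
t=6: "00000100000"  (len 11)
t=7: "0000100000"  (len 10)
t=8: "000100000"  (len 9)
t=9: "00100000"  (len 8)
t=10: "0100000"  (len 7)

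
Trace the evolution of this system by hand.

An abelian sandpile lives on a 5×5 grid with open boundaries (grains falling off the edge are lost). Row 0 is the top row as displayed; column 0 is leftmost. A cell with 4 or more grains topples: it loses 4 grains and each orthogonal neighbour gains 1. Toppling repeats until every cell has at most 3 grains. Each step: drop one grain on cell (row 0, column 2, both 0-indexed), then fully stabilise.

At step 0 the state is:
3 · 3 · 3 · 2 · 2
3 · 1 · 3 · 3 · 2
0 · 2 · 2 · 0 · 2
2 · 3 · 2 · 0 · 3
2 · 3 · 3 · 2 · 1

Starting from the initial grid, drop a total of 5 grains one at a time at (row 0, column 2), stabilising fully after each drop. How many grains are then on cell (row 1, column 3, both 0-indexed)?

step 0: 3 · 3 · 3 · 2 · 2
3 · 1 · 3 · 3 · 2
0 · 2 · 2 · 0 · 2
2 · 3 · 2 · 0 · 3
2 · 3 · 3 · 2 · 1
step 1: 1 · 2 · 3 · 0 · 3
1 · 0 · 2 · 1 · 3
1 · 3 · 3 · 1 · 2
2 · 3 · 2 · 0 · 3
2 · 3 · 3 · 2 · 1
step 2: 1 · 3 · 0 · 1 · 3
1 · 0 · 3 · 1 · 3
1 · 3 · 3 · 1 · 2
2 · 3 · 2 · 0 · 3
2 · 3 · 3 · 2 · 1
step 3: 1 · 3 · 1 · 1 · 3
1 · 0 · 3 · 1 · 3
1 · 3 · 3 · 1 · 2
2 · 3 · 2 · 0 · 3
2 · 3 · 3 · 2 · 1
step 4: 1 · 3 · 2 · 1 · 3
1 · 0 · 3 · 1 · 3
1 · 3 · 3 · 1 · 2
2 · 3 · 2 · 0 · 3
2 · 3 · 3 · 2 · 1
step 5: 1 · 3 · 3 · 1 · 3
1 · 0 · 3 · 1 · 3
1 · 3 · 3 · 1 · 2
2 · 3 · 2 · 0 · 3
2 · 3 · 3 · 2 · 1

1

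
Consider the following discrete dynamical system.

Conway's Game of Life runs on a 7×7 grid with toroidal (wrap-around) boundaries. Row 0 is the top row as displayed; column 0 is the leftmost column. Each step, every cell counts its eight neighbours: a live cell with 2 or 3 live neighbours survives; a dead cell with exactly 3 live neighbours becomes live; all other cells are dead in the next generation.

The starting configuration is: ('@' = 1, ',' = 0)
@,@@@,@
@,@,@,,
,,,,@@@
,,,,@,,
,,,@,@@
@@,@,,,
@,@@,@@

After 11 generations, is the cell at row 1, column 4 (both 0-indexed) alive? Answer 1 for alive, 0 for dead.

1

[0] @,@@@,@
@,@,@,,
,,,,@@@
,,,,@,,
,,,@,@@
@@,@,,,
@,@@,@@
[1] ,,,,,,,
@,@,,,,
,,,,@,@
,,,@,,,
@,@@,@@
,@,@,,,
,,,,,@,
[2] ,,,,,,,
,,,,,,,
,,,@,,,
@,@@,,,
@@,@,,@
@@,@,@,
,,,,,,,
[3] ,,,,,,,
,,,,,,,
,,@@,,,
@,,@@,@
,,,@,,,
,@,,@,,
,,,,,,,
[4] ,,,,,,,
,,,,,,,
,,@@@,,
,,,,@,,
@,@@,@,
,,,,,,,
,,,,,,,
[5] ,,,,,,,
,,,@,,,
,,,@@,,
,@,,,@,
,,,@@,,
,,,,,,,
,,,,,,,
[6] ,,,,,,,
,,,@@,,
,,@@@,,
,,@,,@,
,,,,@,,
,,,,,,,
,,,,,,,
[7] ,,,,,,,
,,@,@,,
,,@,,@,
,,@,,@,
,,,,,,,
,,,,,,,
,,,,,,,
[8] ,,,,,,,
,,,@,,,
,@@,@@,
,,,,,,,
,,,,,,,
,,,,,,,
,,,,,,,
[9] ,,,,,,,
,,@@@,,
,,@@@,,
,,,,,,,
,,,,,,,
,,,,,,,
,,,,,,,
[10] ,,,@,,,
,,@,@,,
,,@,@,,
,,,@,,,
,,,,,,,
,,,,,,,
,,,,,,,
[11] ,,,@,,,
,,@,@,,
,,@,@,,
,,,@,,,
,,,,,,,
,,,,,,,
,,,,,,,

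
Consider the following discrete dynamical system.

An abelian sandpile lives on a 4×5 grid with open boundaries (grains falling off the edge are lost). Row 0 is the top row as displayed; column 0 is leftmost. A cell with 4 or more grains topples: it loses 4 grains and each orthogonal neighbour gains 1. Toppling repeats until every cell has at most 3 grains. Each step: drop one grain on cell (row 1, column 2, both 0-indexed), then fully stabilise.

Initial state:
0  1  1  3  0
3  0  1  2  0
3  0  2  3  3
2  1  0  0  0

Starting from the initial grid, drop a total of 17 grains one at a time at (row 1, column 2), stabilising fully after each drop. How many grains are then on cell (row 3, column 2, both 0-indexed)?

[0] 0  1  1  3  0
3  0  1  2  0
3  0  2  3  3
2  1  0  0  0
[1] 0  1  1  3  0
3  0  2  2  0
3  0  2  3  3
2  1  0  0  0
[2] 0  1  1  3  0
3  0  3  2  0
3  0  2  3  3
2  1  0  0  0
[3] 0  1  2  3  0
3  1  0  3  0
3  0  3  3  3
2  1  0  0  0
[4] 0  1  2  3  0
3  1  1  3  0
3  0  3  3  3
2  1  0  0  0
[5] 0  1  2  3  0
3  1  2  3  0
3  0  3  3  3
2  1  0  0  0
[6] 0  1  2  3  0
3  1  3  3  0
3  0  3  3  3
2  1  0  0  0
[7] 0  2  0  1  1
3  2  3  2  2
3  1  1  2  0
2  1  1  1  1
[8] 0  2  1  1  1
3  3  0  3  2
3  1  2  2  0
2  1  1  1  1
[9] 0  2  1  1  1
3  3  1  3  2
3  1  2  2  0
2  1  1  1  1
[10] 0  2  1  1  1
3  3  2  3  2
3  1  2  2  0
2  1  1  1  1
[11] 0  2  1  1  1
3  3  3  3  2
3  1  2  2  0
2  1  1  1  1
[12] 1  3  2  2  1
1  1  2  0  3
0  3  3  3  0
3  1  1  1  1
[13] 1  3  2  2  1
1  1  3  0  3
0  3  3  3  0
3  1  1  1  1
[14] 1  3  3  2  1
1  3  1  2  3
1  0  2  0  1
3  2  2  2  1
[15] 1  3  3  2  1
1  3  2  2  3
1  0  2  0  1
3  2  2  2  1
[16] 1  3  3  2  1
1  3  3  2  3
1  0  2  0  1
3  2  2  2  1
[17] 2  1  1  3  1
2  1  2  3  3
1  1  3  0  1
3  2  2  2  1

2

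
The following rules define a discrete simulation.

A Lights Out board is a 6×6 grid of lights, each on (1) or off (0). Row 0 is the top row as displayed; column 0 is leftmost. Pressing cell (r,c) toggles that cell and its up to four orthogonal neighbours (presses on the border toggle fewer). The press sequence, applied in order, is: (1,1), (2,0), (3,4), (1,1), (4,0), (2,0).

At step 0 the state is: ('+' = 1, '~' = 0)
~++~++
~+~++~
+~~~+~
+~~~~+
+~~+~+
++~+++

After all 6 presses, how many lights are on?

18

gen 0: ~++~++
~+~++~
+~~~+~
+~~~~+
+~~+~+
++~+++
gen 1: ~~+~++
+~+++~
++~~+~
+~~~~+
+~~+~+
++~+++
gen 2: ~~+~++
~~+++~
~~~~+~
~~~~~+
+~~+~+
++~+++
gen 3: ~~+~++
~~+++~
~~~~~~
~~~++~
+~~+++
++~+++
gen 4: ~++~++
++~++~
~+~~~~
~~~++~
+~~+++
++~+++
gen 5: ~++~++
++~++~
~+~~~~
+~~++~
~+~+++
~+~+++
gen 6: ~++~++
~+~++~
+~~~~~
~~~++~
~+~+++
~+~+++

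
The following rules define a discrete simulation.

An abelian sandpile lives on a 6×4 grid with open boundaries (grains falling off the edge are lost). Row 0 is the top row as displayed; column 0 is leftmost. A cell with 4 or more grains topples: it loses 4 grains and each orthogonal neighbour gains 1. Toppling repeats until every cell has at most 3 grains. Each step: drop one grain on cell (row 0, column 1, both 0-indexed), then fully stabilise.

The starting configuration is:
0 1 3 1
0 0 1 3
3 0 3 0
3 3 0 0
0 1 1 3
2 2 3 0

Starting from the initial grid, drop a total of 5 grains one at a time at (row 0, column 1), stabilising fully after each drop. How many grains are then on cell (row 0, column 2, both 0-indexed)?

0) 0 1 3 1
0 0 1 3
3 0 3 0
3 3 0 0
0 1 1 3
2 2 3 0
1) 0 2 3 1
0 0 1 3
3 0 3 0
3 3 0 0
0 1 1 3
2 2 3 0
2) 0 3 3 1
0 0 1 3
3 0 3 0
3 3 0 0
0 1 1 3
2 2 3 0
3) 1 1 0 2
0 1 2 3
3 0 3 0
3 3 0 0
0 1 1 3
2 2 3 0
4) 1 2 0 2
0 1 2 3
3 0 3 0
3 3 0 0
0 1 1 3
2 2 3 0
5) 1 3 0 2
0 1 2 3
3 0 3 0
3 3 0 0
0 1 1 3
2 2 3 0

0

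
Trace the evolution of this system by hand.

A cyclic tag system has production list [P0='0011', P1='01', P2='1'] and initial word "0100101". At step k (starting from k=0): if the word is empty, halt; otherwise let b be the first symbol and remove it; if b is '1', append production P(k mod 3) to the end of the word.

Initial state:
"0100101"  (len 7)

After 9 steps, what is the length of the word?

7

0) "0100101"  (len 7)
1) "100101"  (len 6)
2) "0010101"  (len 7)
3) "010101"  (len 6)
4) "10101"  (len 5)
5) "010101"  (len 6)
6) "10101"  (len 5)
7) "01010011"  (len 8)
8) "1010011"  (len 7)
9) "0100111"  (len 7)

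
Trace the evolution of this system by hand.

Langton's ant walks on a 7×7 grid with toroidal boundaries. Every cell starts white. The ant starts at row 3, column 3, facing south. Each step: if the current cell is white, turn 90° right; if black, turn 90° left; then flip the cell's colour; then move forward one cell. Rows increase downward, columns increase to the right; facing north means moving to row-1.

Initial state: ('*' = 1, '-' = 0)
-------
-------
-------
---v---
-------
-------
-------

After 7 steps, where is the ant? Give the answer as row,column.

4,3

k=0  -------
-------
-------
---v---
-------
-------
-------
k=1  -------
-------
-------
--<*---
-------
-------
-------
k=2  -------
-------
--^----
--**---
-------
-------
-------
k=3  -------
-------
--*>---
--**---
-------
-------
-------
k=4  -------
-------
--**---
--*v---
-------
-------
-------
k=5  -------
-------
--**---
--*->--
-------
-------
-------
k=6  -------
-------
--**---
--*-*--
----v--
-------
-------
k=7  -------
-------
--**---
--*-*--
---<*--
-------
-------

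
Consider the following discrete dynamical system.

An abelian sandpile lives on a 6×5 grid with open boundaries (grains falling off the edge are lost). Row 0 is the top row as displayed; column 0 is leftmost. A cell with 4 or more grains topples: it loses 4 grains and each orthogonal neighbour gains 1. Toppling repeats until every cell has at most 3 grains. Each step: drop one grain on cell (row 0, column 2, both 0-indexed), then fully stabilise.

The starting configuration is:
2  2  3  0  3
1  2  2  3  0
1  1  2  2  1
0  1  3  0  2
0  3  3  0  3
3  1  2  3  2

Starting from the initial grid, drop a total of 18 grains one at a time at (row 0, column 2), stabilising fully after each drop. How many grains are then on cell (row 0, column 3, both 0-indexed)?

t=0: 2  2  3  0  3
1  2  2  3  0
1  1  2  2  1
0  1  3  0  2
0  3  3  0  3
3  1  2  3  2
t=1: 2  3  0  1  3
1  2  3  3  0
1  1  2  2  1
0  1  3  0  2
0  3  3  0  3
3  1  2  3  2
t=2: 2  3  1  1  3
1  2  3  3  0
1  1  2  2  1
0  1  3  0  2
0  3  3  0  3
3  1  2  3  2
t=3: 2  3  2  1  3
1  2  3  3  0
1  1  2  2  1
0  1  3  0  2
0  3  3  0  3
3  1  2  3  2
t=4: 2  3  3  1  3
1  2  3  3  0
1  1  2  2  1
0  1  3  0  2
0  3  3  0  3
3  1  2  3  2
t=5: 3  1  2  3  3
2  0  2  0  1
1  2  3  3  1
0  1  3  0  2
0  3  3  0  3
3  1  2  3  2
t=6: 3  1  3  3  3
2  0  2  0  1
1  2  3  3  1
0  1  3  0  2
0  3  3  0  3
3  1  2  3  2
t=7: 3  2  1  1  0
2  0  3  1  2
1  2  3  3  1
0  1  3  0  2
0  3  3  0  3
3  1  2  3  2
t=8: 3  2  2  1  0
2  0  3  1  2
1  2  3  3  1
0  1  3  0  2
0  3  3  0  3
3  1  2  3  2
t=9: 3  2  3  1  0
2  0  3  1  2
1  2  3  3  1
0  1  3  0  2
0  3  3  0  3
3  1  2  3  2
t=10: 3  3  1  2  0
2  1  1  3  2
1  3  2  0  2
0  3  1  2  2
1  0  1  1  3
3  2  3  3  2
t=11: 3  3  2  2  0
2  1  1  3  2
1  3  2  0  2
0  3  1  2  2
1  0  1  1  3
3  2  3  3  2
t=12: 3  3  3  2  0
2  1  1  3  2
1  3  2  0  2
0  3  1  2  2
1  0  1  1  3
3  2  3  3  2
t=13: 0  1  1  3  0
3  2  2  3  2
1  3  2  0  2
0  3  1  2  2
1  0  1  1  3
3  2  3  3  2
t=14: 0  1  2  3  0
3  2  2  3  2
1  3  2  0  2
0  3  1  2  2
1  0  1  1  3
3  2  3  3  2
t=15: 0  1  3  3  0
3  2  2  3  2
1  3  2  0  2
0  3  1  2  2
1  0  1  1  3
3  2  3  3  2
t=16: 0  2  2  1  1
3  3  0  1  3
1  3  3  1  2
0  3  1  2  2
1  0  1  1  3
3  2  3  3  2
t=17: 0  2  3  1  1
3  3  0  1  3
1  3  3  1  2
0  3  1  2  2
1  0  1  1  3
3  2  3  3  2
t=18: 0  3  0  2  1
3  3  1  1  3
1  3  3  1  2
0  3  1  2  2
1  0  1  1  3
3  2  3  3  2

2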